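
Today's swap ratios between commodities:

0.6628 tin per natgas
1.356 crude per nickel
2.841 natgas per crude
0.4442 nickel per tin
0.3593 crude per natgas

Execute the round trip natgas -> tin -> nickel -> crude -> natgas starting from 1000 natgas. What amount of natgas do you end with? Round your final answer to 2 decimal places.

1000 natgas × 0.6628 = 662.8 tin
662.8 tin × 0.4442 = 294.41576 nickel
294.41576 nickel × 1.356 = 399.22777056 crude
399.22777056 crude × 2.841 = 1134.20609616096 natgas

1134.21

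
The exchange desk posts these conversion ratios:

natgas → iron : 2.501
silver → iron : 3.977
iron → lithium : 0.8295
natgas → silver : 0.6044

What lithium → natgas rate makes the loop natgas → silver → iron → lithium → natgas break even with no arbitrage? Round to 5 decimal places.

Known legs of the cycle: 0.6044 × 3.977 × 0.8295 = 1.9938681546
For no arbitrage the full-cycle product must be 1, so the missing rate is 1 / 1.9938681546 ≈ 0.5015377.

0.50154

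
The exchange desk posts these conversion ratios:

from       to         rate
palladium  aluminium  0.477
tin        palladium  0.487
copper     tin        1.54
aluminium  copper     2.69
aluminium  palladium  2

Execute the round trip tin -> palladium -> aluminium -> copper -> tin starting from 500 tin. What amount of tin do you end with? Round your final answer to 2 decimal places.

481.16

500 tin × 0.487 = 243.5 palladium
243.5 palladium × 0.477 = 116.1495 aluminium
116.1495 aluminium × 2.69 = 312.442155 copper
312.442155 copper × 1.54 = 481.1609187 tin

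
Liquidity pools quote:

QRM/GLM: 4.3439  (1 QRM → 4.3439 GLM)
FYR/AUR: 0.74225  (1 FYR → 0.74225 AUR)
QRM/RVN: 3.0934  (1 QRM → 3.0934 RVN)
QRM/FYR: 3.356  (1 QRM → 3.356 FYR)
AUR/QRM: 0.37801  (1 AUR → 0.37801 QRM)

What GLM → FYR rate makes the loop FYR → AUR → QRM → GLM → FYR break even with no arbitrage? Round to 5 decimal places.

0.82048

Known legs of the cycle: 0.74225 × 0.37801 × 4.3439 = 1.21880243754775
For no arbitrage the full-cycle product must be 1, so the missing rate is 1 / 1.21880243754775 ≈ 0.8204775.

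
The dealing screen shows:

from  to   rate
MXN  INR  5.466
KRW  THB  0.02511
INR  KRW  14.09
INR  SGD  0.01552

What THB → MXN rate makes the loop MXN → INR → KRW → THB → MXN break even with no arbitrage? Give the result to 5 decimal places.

0.51710

Known legs of the cycle: 5.466 × 14.09 × 0.02511 = 1.9338702534
For no arbitrage the full-cycle product must be 1, so the missing rate is 1 / 1.9338702534 ≈ 0.5170978.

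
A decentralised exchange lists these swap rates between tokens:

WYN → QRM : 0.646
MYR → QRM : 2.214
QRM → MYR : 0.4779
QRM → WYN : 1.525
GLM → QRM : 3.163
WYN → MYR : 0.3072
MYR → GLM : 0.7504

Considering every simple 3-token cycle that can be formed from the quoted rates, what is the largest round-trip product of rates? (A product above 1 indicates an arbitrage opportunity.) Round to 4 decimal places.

GLM→QRM→MYR→GLM: 3.163 × 0.4779 × 0.7504 = 1.13430
QRM→WYN→MYR→QRM: 1.525 × 0.3072 × 2.214 = 1.03721
Maximum is GLM→QRM→MYR→GLM at 1.1343; arbitrage exists.

1.1343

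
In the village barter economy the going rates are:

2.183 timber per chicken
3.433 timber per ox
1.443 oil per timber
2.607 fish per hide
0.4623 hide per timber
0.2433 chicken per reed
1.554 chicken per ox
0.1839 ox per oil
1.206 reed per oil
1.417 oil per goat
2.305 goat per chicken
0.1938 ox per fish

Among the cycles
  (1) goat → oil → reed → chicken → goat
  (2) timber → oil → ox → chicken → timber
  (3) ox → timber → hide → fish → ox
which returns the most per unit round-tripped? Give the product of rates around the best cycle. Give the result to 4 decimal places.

(1) 1.417 × 1.206 × 0.2433 × 2.305 = 0.95836
(2) 1.443 × 0.1839 × 1.554 × 2.183 = 0.90023
(3) 3.433 × 0.4623 × 2.607 × 0.1938 = 0.80185
Highest is cycle (1) at 0.9584 (≤1, no arbitrage).

0.9584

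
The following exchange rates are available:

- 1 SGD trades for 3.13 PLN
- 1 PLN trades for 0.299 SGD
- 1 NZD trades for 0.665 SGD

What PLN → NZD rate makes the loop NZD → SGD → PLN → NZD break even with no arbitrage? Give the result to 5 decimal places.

0.48043

Known legs of the cycle: 0.665 × 3.13 = 2.08145
For no arbitrage the full-cycle product must be 1, so the missing rate is 1 / 2.08145 ≈ 0.4804343.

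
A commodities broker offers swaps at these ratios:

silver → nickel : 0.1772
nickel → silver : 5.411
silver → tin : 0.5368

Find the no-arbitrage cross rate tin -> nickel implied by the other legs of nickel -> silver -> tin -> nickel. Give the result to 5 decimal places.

Known legs of the cycle: 5.411 × 0.5368 = 2.9046248
For no arbitrage the full-cycle product must be 1, so the missing rate is 1 / 2.9046248 ≈ 0.3442785.

0.34428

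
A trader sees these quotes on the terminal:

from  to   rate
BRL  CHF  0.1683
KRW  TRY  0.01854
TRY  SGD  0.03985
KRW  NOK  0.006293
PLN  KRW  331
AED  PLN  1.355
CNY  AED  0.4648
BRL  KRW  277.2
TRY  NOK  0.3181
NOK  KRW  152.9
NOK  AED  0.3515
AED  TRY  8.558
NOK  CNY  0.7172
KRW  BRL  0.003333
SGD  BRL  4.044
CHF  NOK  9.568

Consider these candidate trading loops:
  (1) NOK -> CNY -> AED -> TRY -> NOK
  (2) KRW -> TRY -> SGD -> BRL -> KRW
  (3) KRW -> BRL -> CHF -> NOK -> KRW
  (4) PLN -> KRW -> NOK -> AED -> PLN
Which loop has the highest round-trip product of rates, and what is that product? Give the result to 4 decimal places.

0.9921

(1) 0.7172 × 0.4648 × 8.558 × 0.3181 = 0.90749
(2) 0.01854 × 0.03985 × 4.044 × 277.2 = 0.82821
(3) 0.003333 × 0.1683 × 9.568 × 152.9 = 0.82063
(4) 331 × 0.006293 × 0.3515 × 1.355 = 0.99209
Highest is cycle (4) at 0.9921 (≤1, no arbitrage).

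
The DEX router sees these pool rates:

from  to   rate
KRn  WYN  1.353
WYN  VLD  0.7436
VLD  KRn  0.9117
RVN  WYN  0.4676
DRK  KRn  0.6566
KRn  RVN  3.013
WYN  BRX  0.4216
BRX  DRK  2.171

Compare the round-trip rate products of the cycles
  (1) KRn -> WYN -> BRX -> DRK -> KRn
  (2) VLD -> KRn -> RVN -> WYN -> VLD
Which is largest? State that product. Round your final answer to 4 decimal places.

0.9551

(1) 1.353 × 0.4216 × 2.171 × 0.6566 = 0.81313
(2) 0.9117 × 3.013 × 0.4676 × 0.7436 = 0.95514
Highest is cycle (2) at 0.9551 (≤1, no arbitrage).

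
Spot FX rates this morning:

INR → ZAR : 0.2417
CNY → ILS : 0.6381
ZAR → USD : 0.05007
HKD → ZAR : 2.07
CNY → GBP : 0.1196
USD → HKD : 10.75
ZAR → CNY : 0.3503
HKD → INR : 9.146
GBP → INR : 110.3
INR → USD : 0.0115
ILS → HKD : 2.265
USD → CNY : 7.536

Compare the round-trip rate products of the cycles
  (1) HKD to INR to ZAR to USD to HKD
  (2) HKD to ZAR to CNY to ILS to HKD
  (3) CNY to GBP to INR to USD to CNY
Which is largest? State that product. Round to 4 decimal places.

(1) 9.146 × 0.2417 × 0.05007 × 10.75 = 1.18985
(2) 2.07 × 0.3503 × 0.6381 × 2.265 = 1.04801
(3) 0.1196 × 110.3 × 0.0115 × 7.536 = 1.14326
Highest is cycle (1) at 1.1899 (>1, arbitrage).

1.1899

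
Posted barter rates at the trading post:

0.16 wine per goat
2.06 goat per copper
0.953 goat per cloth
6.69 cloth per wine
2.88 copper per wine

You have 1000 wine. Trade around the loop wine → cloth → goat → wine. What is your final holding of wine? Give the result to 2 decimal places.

1020.09

1000 wine × 6.69 = 6690 cloth
6690 cloth × 0.953 = 6375.57 goat
6375.57 goat × 0.16 = 1020.0912 wine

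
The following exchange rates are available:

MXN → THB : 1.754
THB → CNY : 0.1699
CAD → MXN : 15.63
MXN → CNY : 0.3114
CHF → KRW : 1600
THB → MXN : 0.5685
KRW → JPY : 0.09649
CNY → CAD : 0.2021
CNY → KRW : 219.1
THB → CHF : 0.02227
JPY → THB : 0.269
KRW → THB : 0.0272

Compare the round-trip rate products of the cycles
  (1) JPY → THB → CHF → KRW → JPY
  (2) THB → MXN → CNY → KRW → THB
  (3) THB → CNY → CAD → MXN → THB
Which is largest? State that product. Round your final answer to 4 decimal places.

1.0550

(1) 0.269 × 0.02227 × 1600 × 0.09649 = 0.92486
(2) 0.5685 × 0.3114 × 219.1 × 0.0272 = 1.05502
(3) 0.1699 × 0.2021 × 15.63 × 1.754 = 0.94134
Highest is cycle (2) at 1.0550 (>1, arbitrage).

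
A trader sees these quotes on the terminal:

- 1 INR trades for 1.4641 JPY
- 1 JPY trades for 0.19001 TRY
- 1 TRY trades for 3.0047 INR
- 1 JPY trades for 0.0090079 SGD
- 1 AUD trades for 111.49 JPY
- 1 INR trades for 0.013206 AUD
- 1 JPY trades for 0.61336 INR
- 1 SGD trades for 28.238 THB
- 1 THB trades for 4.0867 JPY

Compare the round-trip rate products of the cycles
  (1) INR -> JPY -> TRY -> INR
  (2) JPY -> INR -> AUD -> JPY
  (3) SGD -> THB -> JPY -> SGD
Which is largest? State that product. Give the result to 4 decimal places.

(1) 1.4641 × 0.19001 × 3.0047 = 0.83589
(2) 0.61336 × 0.013206 × 111.49 = 0.90307
(3) 28.238 × 4.0867 × 0.0090079 = 1.03951
Highest is cycle (3) at 1.0395 (>1, arbitrage).

1.0395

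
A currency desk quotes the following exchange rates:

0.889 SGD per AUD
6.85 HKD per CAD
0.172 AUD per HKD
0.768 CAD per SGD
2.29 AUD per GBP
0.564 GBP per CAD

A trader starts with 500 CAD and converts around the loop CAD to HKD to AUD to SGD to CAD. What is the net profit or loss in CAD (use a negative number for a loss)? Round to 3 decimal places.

500 CAD × 6.85 = 3425 HKD
3425 HKD × 0.172 = 589.1 AUD
589.1 AUD × 0.889 = 523.7099 SGD
523.7099 SGD × 0.768 = 402.2092032 CAD
Net change: 402.2092032 − 500 = -97.7907968 CAD

-97.791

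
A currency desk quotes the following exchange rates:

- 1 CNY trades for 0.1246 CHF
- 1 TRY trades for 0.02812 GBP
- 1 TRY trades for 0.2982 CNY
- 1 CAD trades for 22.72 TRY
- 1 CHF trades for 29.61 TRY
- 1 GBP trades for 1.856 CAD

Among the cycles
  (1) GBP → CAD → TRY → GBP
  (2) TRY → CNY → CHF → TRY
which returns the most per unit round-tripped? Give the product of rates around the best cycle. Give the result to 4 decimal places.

1.1858

(1) 1.856 × 22.72 × 0.02812 = 1.18577
(2) 0.2982 × 0.1246 × 29.61 = 1.10018
Highest is cycle (1) at 1.1858 (>1, arbitrage).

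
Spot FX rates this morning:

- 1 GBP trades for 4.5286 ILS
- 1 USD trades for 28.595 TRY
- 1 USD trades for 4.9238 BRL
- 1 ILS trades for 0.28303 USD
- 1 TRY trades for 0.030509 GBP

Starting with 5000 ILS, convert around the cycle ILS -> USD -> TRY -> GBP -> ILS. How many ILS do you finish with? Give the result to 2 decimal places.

5000 ILS × 0.28303 = 1415.15 USD
1415.15 USD × 28.595 = 40466.21425 TRY
40466.21425 TRY × 0.030509 = 1234.58373055325 GBP
1234.58373055325 GBP × 4.5286 = 5590.93588218344795 ILS

5590.94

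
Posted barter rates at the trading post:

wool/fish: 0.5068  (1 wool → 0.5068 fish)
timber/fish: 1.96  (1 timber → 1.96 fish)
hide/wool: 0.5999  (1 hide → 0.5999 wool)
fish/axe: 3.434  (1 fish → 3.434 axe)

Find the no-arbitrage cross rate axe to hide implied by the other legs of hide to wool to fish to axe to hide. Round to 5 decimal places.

Known legs of the cycle: 0.5999 × 0.5068 × 3.434 = 1.04403668488
For no arbitrage the full-cycle product must be 1, so the missing rate is 1 / 1.04403668488 ≈ 0.9578207.

0.95782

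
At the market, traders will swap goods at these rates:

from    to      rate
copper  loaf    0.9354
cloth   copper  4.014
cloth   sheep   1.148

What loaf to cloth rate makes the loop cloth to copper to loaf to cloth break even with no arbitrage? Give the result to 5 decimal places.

0.26633

Known legs of the cycle: 4.014 × 0.9354 = 3.7546956
For no arbitrage the full-cycle product must be 1, so the missing rate is 1 / 3.7546956 ≈ 0.2663332.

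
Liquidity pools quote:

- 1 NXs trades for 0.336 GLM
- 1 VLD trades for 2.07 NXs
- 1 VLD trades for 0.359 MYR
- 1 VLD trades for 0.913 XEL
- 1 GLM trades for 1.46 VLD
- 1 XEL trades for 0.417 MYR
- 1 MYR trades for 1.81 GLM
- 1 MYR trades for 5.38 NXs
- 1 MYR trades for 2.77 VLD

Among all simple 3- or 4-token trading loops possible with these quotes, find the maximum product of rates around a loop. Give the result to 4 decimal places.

1.0546

VLD→XEL→MYR→VLD: 0.913 × 0.417 × 2.77 = 1.05460
VLD→NXs→GLM→VLD: 2.07 × 0.336 × 1.46 = 1.01546
VLD→XEL→MYR→GLM→VLD: 0.913 × 0.417 × 1.81 × 1.46 = 1.00609
VLD→MYR→GLM→VLD: 0.359 × 1.81 × 1.46 = 0.94869
VLD→MYR→NXs→GLM→VLD: 0.359 × 5.38 × 0.336 × 1.46 = 0.94748
Maximum is VLD→XEL→MYR→VLD at 1.0546; arbitrage exists.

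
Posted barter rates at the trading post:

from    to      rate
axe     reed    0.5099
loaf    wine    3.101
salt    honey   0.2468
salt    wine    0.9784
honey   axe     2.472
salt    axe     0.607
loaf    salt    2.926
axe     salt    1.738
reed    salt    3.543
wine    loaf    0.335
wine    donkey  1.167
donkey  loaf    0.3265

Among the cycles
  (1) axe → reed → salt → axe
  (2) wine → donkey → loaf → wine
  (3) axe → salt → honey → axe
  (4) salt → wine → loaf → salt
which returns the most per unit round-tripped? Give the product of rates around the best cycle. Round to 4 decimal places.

1.1816

(1) 0.5099 × 3.543 × 0.607 = 1.09659
(2) 1.167 × 0.3265 × 3.101 = 1.18156
(3) 1.738 × 0.2468 × 2.472 = 1.06034
(4) 0.9784 × 0.335 × 2.926 = 0.95904
Highest is cycle (2) at 1.1816 (>1, arbitrage).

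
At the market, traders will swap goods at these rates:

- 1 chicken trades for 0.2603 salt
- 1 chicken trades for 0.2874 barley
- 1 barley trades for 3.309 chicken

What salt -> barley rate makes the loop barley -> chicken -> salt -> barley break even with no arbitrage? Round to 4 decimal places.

Known legs of the cycle: 3.309 × 0.2603 = 0.8613327
For no arbitrage the full-cycle product must be 1, so the missing rate is 1 / 0.8613327 ≈ 1.160992.

1.1610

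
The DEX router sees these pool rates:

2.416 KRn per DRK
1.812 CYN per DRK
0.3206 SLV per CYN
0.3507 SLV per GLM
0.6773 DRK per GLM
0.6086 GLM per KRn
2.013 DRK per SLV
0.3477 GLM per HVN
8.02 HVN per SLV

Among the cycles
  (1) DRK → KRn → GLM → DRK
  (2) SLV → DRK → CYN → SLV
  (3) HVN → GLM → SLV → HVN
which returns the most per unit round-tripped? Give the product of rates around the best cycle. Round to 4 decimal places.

1.1694

(1) 2.416 × 0.6086 × 0.6773 = 0.99589
(2) 2.013 × 1.812 × 0.3206 = 1.16941
(3) 0.3477 × 0.3507 × 8.02 = 0.97795
Highest is cycle (2) at 1.1694 (>1, arbitrage).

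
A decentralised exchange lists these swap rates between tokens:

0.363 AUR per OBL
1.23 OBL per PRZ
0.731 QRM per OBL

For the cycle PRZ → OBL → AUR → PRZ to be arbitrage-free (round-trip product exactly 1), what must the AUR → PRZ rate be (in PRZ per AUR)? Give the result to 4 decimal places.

2.2397

Known legs of the cycle: 1.23 × 0.363 = 0.44649
For no arbitrage the full-cycle product must be 1, so the missing rate is 1 / 0.44649 ≈ 2.239692.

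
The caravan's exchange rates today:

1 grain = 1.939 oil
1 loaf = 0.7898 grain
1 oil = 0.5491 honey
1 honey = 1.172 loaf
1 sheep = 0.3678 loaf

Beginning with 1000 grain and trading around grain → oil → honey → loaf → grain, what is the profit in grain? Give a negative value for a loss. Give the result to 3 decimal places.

1000 grain × 1.939 = 1939 oil
1939 oil × 0.5491 = 1064.7049 honey
1064.7049 honey × 1.172 = 1247.8341428 loaf
1247.8341428 loaf × 0.7898 = 985.53940598344 grain
Net change: 985.53940598344 − 1000 = -14.46059401656 grain

-14.461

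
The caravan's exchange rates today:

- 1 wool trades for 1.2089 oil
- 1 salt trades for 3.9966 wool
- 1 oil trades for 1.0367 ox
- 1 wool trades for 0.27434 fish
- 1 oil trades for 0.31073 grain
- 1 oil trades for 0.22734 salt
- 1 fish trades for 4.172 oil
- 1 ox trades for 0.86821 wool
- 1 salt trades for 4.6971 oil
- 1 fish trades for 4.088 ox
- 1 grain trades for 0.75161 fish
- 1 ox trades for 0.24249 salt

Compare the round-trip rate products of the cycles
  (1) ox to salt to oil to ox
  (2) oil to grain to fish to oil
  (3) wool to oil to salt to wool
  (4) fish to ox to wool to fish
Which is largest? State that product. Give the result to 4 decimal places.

1.1808

(1) 0.24249 × 4.6971 × 1.0367 = 1.18080
(2) 0.31073 × 0.75161 × 4.172 = 0.97436
(3) 1.2089 × 0.22734 × 3.9966 = 1.09839
(4) 4.088 × 0.86821 × 0.27434 = 0.97370
Highest is cycle (1) at 1.1808 (>1, arbitrage).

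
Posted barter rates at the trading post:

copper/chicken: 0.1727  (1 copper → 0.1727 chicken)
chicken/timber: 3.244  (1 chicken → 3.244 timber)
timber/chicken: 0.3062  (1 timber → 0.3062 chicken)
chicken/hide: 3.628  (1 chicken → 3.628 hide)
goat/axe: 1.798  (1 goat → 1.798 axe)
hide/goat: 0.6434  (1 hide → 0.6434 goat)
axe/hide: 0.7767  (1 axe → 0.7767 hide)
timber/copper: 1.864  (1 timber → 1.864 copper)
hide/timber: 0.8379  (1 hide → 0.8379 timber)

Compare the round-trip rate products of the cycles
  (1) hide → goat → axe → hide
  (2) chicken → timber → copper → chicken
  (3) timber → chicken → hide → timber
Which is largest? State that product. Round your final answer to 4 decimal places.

(1) 0.6434 × 1.798 × 0.7767 = 0.89851
(2) 3.244 × 1.864 × 0.1727 = 1.04429
(3) 0.3062 × 3.628 × 0.8379 = 0.93082
Highest is cycle (2) at 1.0443 (>1, arbitrage).

1.0443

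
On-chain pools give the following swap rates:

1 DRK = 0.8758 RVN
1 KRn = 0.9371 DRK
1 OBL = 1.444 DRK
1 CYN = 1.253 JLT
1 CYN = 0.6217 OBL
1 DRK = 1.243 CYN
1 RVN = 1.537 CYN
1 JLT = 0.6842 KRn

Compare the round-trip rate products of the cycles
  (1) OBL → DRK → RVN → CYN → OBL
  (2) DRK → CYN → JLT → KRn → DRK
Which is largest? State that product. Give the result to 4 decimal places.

1.2084

(1) 1.444 × 0.8758 × 1.537 × 0.6217 = 1.20844
(2) 1.243 × 1.253 × 0.6842 × 0.9371 = 0.99860
Highest is cycle (1) at 1.2084 (>1, arbitrage).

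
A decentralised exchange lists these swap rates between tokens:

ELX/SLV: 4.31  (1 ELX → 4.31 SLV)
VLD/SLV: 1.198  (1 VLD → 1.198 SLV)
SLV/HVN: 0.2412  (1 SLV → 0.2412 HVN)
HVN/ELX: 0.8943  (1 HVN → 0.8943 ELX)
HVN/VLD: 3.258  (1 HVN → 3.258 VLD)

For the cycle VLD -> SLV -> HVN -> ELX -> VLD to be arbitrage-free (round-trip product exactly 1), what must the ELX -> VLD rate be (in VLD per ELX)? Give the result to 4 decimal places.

3.8697

Known legs of the cycle: 1.198 × 0.2412 × 0.8943 = 0.25841478168
For no arbitrage the full-cycle product must be 1, so the missing rate is 1 / 0.25841478168 ≈ 3.869748.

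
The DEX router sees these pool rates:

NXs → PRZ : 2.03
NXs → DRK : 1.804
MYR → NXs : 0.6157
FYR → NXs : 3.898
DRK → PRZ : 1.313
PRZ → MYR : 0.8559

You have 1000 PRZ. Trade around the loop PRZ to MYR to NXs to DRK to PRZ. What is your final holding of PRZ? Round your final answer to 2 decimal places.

1248.23

1000 PRZ × 0.8559 = 855.9 MYR
855.9 MYR × 0.6157 = 526.97763 NXs
526.97763 NXs × 1.804 = 950.66764452 DRK
950.66764452 DRK × 1.313 = 1248.22661725476 PRZ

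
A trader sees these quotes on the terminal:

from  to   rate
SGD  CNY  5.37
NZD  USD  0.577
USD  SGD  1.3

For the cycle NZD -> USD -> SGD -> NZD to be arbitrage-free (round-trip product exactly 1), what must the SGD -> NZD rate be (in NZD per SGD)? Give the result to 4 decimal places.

Known legs of the cycle: 0.577 × 1.3 = 0.7501
For no arbitrage the full-cycle product must be 1, so the missing rate is 1 / 0.7501 ≈ 1.333156.

1.3332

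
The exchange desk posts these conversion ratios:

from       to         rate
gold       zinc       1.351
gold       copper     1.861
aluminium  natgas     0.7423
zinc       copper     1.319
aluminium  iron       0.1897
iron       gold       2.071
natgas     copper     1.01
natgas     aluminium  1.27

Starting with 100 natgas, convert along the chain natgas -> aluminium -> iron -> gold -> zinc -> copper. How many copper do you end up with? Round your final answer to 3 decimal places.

100 natgas × 1.27 = 127 aluminium
127 aluminium × 0.1897 = 24.0919 iron
24.0919 iron × 2.071 = 49.8943249 gold
49.8943249 gold × 1.351 = 67.4072329399 zinc
67.4072329399 zinc × 1.319 = 88.9101402477281 copper

88.910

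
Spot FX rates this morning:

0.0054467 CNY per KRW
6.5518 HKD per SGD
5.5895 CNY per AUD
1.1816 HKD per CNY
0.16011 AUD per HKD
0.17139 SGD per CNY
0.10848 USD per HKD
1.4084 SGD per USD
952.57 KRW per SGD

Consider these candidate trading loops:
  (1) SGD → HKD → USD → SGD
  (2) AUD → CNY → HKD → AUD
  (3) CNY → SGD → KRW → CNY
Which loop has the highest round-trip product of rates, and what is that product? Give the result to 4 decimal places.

1.0575

(1) 6.5518 × 0.10848 × 1.4084 = 1.00101
(2) 5.5895 × 1.1816 × 0.16011 = 1.05746
(3) 0.17139 × 952.57 × 0.0054467 = 0.88923
Highest is cycle (2) at 1.0575 (>1, arbitrage).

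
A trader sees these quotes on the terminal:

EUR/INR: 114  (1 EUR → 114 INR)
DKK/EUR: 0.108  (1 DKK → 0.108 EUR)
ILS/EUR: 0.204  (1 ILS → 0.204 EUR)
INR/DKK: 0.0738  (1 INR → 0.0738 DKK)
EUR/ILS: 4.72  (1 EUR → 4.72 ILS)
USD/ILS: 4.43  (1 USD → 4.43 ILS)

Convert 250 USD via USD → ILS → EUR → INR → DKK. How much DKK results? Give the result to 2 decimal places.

250 USD × 4.43 = 1107.5 ILS
1107.5 ILS × 0.204 = 225.93 EUR
225.93 EUR × 114 = 25756.02 INR
25756.02 INR × 0.0738 = 1900.794276 DKK

1900.79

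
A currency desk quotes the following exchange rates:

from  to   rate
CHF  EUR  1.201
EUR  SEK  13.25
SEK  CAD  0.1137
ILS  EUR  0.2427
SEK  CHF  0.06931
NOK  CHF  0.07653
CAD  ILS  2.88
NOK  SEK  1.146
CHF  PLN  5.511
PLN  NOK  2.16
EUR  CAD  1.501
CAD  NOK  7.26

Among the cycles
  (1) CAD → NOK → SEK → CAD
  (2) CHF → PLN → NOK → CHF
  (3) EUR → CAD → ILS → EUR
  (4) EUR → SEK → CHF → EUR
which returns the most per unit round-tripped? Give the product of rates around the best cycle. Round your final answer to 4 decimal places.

(1) 7.26 × 1.146 × 0.1137 = 0.94598
(2) 5.511 × 2.16 × 0.07653 = 0.91099
(3) 1.501 × 2.88 × 0.2427 = 1.04916
(4) 13.25 × 0.06931 × 1.201 = 1.10295
Highest is cycle (4) at 1.1029 (>1, arbitrage).

1.1029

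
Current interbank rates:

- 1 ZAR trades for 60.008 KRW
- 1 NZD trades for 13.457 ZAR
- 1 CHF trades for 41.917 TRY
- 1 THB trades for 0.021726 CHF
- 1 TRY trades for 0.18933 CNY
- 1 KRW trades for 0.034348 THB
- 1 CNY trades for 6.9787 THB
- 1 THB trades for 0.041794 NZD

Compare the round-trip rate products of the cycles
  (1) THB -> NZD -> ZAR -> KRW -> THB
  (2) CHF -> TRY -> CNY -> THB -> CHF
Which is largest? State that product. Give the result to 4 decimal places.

1.2033

(1) 0.041794 × 13.457 × 60.008 × 0.034348 = 1.15924
(2) 41.917 × 0.18933 × 6.9787 × 0.021726 = 1.20327
Highest is cycle (2) at 1.2033 (>1, arbitrage).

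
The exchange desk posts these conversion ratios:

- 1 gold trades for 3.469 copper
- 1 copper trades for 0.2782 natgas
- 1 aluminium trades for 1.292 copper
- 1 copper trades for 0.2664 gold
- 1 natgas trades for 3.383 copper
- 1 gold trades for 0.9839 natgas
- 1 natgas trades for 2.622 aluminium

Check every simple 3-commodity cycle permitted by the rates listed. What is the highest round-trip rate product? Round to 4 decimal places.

0.9424

natgas→aluminium→copper→natgas: 2.622 × 1.292 × 0.2782 = 0.94244
natgas→copper→gold→natgas: 3.383 × 0.2664 × 0.9839 = 0.88672
Maximum is natgas→aluminium→copper→natgas at 0.9424; no arbitrage — every cycle loses value.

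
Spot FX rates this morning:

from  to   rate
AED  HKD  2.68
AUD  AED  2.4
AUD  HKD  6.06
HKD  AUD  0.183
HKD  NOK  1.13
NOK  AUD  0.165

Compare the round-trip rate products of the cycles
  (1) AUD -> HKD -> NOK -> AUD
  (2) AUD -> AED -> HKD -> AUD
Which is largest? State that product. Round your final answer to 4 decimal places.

1.1771

(1) 6.06 × 1.13 × 0.165 = 1.12989
(2) 2.4 × 2.68 × 0.183 = 1.17706
Highest is cycle (2) at 1.1771 (>1, arbitrage).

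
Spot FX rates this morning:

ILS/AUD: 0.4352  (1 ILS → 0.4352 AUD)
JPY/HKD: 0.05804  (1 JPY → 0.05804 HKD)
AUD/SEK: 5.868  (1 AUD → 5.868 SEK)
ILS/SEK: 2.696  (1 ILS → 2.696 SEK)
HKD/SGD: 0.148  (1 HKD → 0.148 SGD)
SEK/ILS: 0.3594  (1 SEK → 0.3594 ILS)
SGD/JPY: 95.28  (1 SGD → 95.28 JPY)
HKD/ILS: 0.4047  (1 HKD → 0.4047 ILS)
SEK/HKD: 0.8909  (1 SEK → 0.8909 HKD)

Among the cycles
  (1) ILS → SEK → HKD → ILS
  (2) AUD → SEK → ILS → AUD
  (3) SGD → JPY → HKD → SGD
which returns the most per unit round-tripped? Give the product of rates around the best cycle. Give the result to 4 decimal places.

0.9720

(1) 2.696 × 0.8909 × 0.4047 = 0.97204
(2) 5.868 × 0.3594 × 0.4352 = 0.91782
(3) 95.28 × 0.05804 × 0.148 = 0.81845
Highest is cycle (1) at 0.9720 (≤1, no arbitrage).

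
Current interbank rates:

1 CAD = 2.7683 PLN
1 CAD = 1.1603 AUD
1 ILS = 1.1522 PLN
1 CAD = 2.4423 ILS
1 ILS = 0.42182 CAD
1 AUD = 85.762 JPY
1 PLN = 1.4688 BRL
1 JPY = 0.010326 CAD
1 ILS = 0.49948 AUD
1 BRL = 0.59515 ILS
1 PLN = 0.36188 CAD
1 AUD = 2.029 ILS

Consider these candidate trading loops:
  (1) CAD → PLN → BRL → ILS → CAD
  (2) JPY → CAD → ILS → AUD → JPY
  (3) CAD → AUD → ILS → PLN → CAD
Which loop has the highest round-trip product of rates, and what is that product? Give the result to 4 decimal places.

1.0803

(1) 2.7683 × 1.4688 × 0.59515 × 0.42182 = 1.02077
(2) 0.010326 × 2.4423 × 0.49948 × 85.762 = 1.08030
(3) 1.1603 × 2.029 × 1.1522 × 0.36188 = 0.98162
Highest is cycle (2) at 1.0803 (>1, arbitrage).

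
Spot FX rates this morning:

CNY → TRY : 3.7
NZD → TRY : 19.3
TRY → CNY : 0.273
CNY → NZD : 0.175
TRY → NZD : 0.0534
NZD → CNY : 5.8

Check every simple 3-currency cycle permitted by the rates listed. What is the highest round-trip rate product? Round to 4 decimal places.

1.1460

CNY→TRY→NZD→CNY: 3.7 × 0.0534 × 5.8 = 1.14596
CNY→NZD→TRY→CNY: 0.175 × 19.3 × 0.273 = 0.92206
Maximum is CNY→TRY→NZD→CNY at 1.1460; arbitrage exists.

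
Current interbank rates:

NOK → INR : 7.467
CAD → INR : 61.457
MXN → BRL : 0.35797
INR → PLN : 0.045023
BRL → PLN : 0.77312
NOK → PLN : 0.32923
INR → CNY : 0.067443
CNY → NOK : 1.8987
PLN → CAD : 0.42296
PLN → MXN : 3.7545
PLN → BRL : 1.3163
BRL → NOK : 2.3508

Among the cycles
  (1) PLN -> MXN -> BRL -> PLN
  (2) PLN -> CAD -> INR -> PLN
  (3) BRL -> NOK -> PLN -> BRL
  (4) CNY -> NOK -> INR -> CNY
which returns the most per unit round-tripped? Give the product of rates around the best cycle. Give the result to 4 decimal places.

1.1703

(1) 3.7545 × 0.35797 × 0.77312 = 1.03907
(2) 0.42296 × 61.457 × 0.045023 = 1.17032
(3) 2.3508 × 0.32923 × 1.3163 = 1.01876
(4) 1.8987 × 7.467 × 0.067443 = 0.95618
Highest is cycle (2) at 1.1703 (>1, arbitrage).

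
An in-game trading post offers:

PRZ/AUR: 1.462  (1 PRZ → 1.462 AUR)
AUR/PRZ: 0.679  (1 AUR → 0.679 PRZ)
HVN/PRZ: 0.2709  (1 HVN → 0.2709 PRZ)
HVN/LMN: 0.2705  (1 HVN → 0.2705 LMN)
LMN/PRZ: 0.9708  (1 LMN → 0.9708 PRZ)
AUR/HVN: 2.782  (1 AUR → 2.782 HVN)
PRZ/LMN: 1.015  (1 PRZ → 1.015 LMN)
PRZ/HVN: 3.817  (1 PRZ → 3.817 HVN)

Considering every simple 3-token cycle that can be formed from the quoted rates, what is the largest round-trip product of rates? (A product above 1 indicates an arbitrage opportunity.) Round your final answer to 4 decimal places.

1.1018

PRZ→AUR→HVN→PRZ: 1.462 × 2.782 × 0.2709 = 1.10183
LMN→PRZ→HVN→LMN: 0.9708 × 3.817 × 0.2705 = 1.00235
Maximum is PRZ→AUR→HVN→PRZ at 1.1018; arbitrage exists.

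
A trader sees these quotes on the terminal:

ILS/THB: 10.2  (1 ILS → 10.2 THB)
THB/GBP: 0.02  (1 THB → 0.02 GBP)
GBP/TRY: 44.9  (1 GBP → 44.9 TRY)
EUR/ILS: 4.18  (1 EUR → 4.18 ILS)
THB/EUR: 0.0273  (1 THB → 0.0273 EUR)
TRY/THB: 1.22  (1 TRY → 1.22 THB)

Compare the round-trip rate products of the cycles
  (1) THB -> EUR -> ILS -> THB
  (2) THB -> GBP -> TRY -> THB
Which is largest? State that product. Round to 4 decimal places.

1.1640

(1) 0.0273 × 4.18 × 10.2 = 1.16396
(2) 0.02 × 44.9 × 1.22 = 1.09556
Highest is cycle (1) at 1.1640 (>1, arbitrage).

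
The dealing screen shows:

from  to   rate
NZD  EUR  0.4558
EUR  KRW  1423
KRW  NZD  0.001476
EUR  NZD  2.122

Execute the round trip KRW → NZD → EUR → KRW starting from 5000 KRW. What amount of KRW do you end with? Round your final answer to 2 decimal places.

5000 KRW × 0.001476 = 7.38 NZD
7.38 NZD × 0.4558 = 3.363804 EUR
3.363804 EUR × 1423 = 4786.693092 KRW

4786.69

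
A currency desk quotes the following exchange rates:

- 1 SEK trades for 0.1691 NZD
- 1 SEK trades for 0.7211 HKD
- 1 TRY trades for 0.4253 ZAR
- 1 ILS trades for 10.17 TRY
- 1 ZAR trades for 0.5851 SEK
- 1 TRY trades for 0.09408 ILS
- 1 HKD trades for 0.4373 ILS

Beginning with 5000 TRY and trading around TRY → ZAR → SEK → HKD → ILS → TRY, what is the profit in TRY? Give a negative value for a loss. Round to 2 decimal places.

5000 TRY × 0.4253 = 2126.5 ZAR
2126.5 ZAR × 0.5851 = 1244.21515 SEK
1244.21515 SEK × 0.7211 = 897.203544665 HKD
897.203544665 HKD × 0.4373 = 392.3471100820045 ILS
392.3471100820045 ILS × 10.17 = 3990.170109533985765 TRY
Net change: 3990.170109533985765 − 5000 = -1009.829890466014235 TRY

-1009.83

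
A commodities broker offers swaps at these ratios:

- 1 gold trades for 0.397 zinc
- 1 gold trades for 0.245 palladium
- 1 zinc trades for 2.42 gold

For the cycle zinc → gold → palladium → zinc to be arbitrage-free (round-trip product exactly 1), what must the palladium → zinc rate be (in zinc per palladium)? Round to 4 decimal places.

1.6866

Known legs of the cycle: 2.42 × 0.245 = 0.5929
For no arbitrage the full-cycle product must be 1, so the missing rate is 1 / 0.5929 ≈ 1.686625.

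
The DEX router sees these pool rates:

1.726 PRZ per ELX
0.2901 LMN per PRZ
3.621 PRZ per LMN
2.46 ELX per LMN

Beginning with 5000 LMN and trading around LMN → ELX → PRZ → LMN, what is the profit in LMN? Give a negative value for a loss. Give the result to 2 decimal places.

1158.76

5000 LMN × 2.46 = 12300 ELX
12300 ELX × 1.726 = 21229.8 PRZ
21229.8 PRZ × 0.2901 = 6158.76498 LMN
Net change: 6158.76498 − 5000 = 1158.76498 LMN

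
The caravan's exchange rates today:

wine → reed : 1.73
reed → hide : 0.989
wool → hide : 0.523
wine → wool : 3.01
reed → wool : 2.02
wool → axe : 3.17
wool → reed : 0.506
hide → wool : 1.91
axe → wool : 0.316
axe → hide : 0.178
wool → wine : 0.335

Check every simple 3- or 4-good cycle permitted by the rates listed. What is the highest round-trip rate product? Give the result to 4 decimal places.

wine→reed→wool→wine: 1.73 × 2.02 × 0.335 = 1.17069
hide→wool→wine→reed→hide: 1.91 × 0.335 × 1.73 × 0.989 = 1.09476
hide→wool→axe→hide: 1.91 × 3.17 × 0.178 = 1.07774
hide→wool→reed→hide: 1.91 × 0.506 × 0.989 = 0.95583
Maximum is wine→reed→wool→wine at 1.1707; arbitrage exists.

1.1707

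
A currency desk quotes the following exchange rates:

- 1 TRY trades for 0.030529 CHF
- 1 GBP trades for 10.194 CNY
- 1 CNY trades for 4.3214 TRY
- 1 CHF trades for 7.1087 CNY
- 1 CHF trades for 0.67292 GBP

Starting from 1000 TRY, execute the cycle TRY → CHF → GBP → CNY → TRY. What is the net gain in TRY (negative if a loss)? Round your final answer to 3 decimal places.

1000 TRY × 0.030529 = 30.529 CHF
30.529 CHF × 0.67292 = 20.54357468 GBP
20.54357468 GBP × 10.194 = 209.42120028792 CNY
209.42120028792 CNY × 4.3214 = 904.992774924217488 TRY
Net change: 904.992774924217488 − 1000 = -95.007225075782512 TRY

-95.007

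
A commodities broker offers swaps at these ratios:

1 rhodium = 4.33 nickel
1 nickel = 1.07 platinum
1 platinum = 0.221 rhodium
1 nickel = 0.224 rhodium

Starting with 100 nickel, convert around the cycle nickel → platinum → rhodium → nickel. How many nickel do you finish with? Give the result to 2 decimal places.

100 nickel × 1.07 = 107 platinum
107 platinum × 0.221 = 23.647 rhodium
23.647 rhodium × 4.33 = 102.39151 nickel

102.39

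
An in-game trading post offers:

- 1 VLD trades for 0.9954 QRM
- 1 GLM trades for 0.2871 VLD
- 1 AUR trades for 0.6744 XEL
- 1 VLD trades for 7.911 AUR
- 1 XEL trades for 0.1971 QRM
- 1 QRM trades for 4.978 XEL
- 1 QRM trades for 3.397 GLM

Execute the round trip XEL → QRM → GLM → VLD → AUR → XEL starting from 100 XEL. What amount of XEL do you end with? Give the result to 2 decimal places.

100 XEL × 0.1971 = 19.71 QRM
19.71 QRM × 3.397 = 66.95487 GLM
66.95487 GLM × 0.2871 = 19.222743177 VLD
19.222743177 VLD × 7.911 = 152.071121273247 AUR
152.071121273247 AUR × 0.6744 = 102.5567641866777768 XEL

102.56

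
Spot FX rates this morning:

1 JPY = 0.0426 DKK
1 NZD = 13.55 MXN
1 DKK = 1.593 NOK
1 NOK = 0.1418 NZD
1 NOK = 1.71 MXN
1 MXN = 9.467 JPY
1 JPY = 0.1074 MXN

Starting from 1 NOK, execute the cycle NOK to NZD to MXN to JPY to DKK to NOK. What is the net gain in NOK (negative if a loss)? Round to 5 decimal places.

0.23439

1 NOK × 0.1418 = 0.1418 NZD
0.1418 NZD × 13.55 = 1.92139 MXN
1.92139 MXN × 9.467 = 18.18979913 JPY
18.18979913 JPY × 0.0426 = 0.774885442938 DKK
0.774885442938 DKK × 1.593 = 1.234392510600234 NOK
Net change: 1.234392510600234 − 1 = 0.234392510600234 NOK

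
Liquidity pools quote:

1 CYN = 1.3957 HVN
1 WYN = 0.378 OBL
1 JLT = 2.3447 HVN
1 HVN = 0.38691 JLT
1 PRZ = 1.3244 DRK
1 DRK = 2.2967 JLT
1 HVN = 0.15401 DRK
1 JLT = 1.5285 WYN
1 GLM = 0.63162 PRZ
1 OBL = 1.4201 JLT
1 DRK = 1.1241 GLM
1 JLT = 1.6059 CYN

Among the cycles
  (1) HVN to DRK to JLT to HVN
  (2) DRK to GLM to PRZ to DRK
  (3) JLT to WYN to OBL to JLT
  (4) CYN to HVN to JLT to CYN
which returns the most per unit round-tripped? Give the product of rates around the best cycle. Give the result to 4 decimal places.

0.9403

(1) 0.15401 × 2.2967 × 2.3447 = 0.82936
(2) 1.1241 × 0.63162 × 1.3244 = 0.94033
(3) 1.5285 × 0.378 × 1.4201 = 0.82050
(4) 1.3957 × 0.38691 × 1.6059 = 0.86720
Highest is cycle (2) at 0.9403 (≤1, no arbitrage).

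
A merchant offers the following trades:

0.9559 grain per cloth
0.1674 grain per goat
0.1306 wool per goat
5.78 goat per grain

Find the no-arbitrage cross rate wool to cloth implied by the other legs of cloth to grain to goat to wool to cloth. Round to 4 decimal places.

1.3859

Known legs of the cycle: 0.9559 × 5.78 × 0.1306 = 0.7215783212
For no arbitrage the full-cycle product must be 1, so the missing rate is 1 / 0.7215783212 ≈ 1.385851.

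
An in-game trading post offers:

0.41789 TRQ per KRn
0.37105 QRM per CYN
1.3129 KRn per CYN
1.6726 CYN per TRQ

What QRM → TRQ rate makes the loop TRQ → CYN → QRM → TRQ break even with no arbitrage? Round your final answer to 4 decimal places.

Known legs of the cycle: 1.6726 × 0.37105 = 0.62061823
For no arbitrage the full-cycle product must be 1, so the missing rate is 1 / 0.62061823 ≈ 1.611297.

1.6113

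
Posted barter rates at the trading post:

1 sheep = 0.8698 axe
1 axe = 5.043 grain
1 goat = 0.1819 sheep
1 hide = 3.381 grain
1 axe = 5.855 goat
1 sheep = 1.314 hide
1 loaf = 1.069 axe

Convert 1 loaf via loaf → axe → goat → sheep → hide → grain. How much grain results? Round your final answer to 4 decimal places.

5.0580

1 loaf × 1.069 = 1.069 axe
1.069 axe × 5.855 = 6.258995 goat
6.258995 goat × 0.1819 = 1.1385111905 sheep
1.1385111905 sheep × 1.314 = 1.496003704317 hide
1.496003704317 hide × 3.381 = 5.057988524295777 grain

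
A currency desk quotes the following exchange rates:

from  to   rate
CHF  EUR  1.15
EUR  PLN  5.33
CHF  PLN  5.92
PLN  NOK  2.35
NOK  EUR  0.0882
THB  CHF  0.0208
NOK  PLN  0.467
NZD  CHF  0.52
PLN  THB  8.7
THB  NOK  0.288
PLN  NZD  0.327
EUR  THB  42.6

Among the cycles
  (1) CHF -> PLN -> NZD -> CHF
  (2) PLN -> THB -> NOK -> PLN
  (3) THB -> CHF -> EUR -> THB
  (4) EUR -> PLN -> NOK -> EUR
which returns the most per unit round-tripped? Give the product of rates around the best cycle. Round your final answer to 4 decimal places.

1.1701

(1) 5.92 × 0.327 × 0.52 = 1.00664
(2) 8.7 × 0.288 × 0.467 = 1.17012
(3) 0.0208 × 1.15 × 42.6 = 1.01899
(4) 5.33 × 2.35 × 0.0882 = 1.10475
Highest is cycle (2) at 1.1701 (>1, arbitrage).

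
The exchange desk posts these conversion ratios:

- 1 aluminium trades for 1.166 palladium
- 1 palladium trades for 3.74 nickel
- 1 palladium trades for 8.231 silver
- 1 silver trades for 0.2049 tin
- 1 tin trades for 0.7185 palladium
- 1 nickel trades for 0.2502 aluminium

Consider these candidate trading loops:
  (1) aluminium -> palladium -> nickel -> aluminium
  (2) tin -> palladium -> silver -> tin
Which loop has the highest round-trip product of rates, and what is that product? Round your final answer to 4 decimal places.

(1) 1.166 × 3.74 × 0.2502 = 1.09108
(2) 0.7185 × 8.231 × 0.2049 = 1.21177
Highest is cycle (2) at 1.2118 (>1, arbitrage).

1.2118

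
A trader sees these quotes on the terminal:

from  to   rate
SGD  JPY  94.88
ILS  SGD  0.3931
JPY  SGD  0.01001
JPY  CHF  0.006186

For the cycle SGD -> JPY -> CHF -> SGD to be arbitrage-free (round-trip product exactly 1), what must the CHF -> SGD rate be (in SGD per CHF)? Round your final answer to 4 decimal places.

1.7038

Known legs of the cycle: 94.88 × 0.006186 = 0.58692768
For no arbitrage the full-cycle product must be 1, so the missing rate is 1 / 0.58692768 ≈ 1.703787.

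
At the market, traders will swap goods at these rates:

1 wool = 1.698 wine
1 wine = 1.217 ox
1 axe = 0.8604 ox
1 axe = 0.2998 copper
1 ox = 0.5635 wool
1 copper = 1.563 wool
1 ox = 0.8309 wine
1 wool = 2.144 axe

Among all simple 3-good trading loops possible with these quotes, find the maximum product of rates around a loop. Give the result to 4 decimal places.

1.1645

ox→wool→wine→ox: 0.5635 × 1.698 × 1.217 = 1.16445
axe→ox→wool→axe: 0.8604 × 0.5635 × 2.144 = 1.03949
axe→copper→wool→axe: 0.2998 × 1.563 × 2.144 = 1.00465
Maximum is ox→wool→wine→ox at 1.1645; arbitrage exists.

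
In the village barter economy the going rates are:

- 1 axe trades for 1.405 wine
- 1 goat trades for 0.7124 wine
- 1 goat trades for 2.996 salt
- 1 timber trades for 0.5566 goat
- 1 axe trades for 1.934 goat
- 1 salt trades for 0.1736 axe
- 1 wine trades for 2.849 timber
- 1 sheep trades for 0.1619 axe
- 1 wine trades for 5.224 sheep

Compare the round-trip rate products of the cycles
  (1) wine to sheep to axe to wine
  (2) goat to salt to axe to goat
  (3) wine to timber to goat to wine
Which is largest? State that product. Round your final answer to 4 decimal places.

1.1883

(1) 5.224 × 0.1619 × 1.405 = 1.18830
(2) 2.996 × 0.1736 × 1.934 = 1.00588
(3) 2.849 × 0.5566 × 0.7124 = 1.12969
Highest is cycle (1) at 1.1883 (>1, arbitrage).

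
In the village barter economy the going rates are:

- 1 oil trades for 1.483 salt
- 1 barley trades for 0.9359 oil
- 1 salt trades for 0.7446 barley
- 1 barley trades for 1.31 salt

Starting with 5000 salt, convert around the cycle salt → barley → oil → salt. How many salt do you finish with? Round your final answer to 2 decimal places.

5167.30

5000 salt × 0.7446 = 3723 barley
3723 barley × 0.9359 = 3484.3557 oil
3484.3557 oil × 1.483 = 5167.2995031 salt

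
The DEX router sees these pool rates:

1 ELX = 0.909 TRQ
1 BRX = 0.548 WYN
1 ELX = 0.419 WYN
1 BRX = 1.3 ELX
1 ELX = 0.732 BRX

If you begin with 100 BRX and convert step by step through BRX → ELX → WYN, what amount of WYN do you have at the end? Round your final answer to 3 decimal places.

54.470

100 BRX × 1.3 = 130 ELX
130 ELX × 0.419 = 54.47 WYN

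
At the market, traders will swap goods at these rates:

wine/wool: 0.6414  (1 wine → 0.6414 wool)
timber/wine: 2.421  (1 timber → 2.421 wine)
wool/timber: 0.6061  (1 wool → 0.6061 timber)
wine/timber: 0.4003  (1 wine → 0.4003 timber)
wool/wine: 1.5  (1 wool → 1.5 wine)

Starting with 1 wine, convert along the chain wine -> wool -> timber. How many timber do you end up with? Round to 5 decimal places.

0.38875

1 wine × 0.6414 = 0.6414 wool
0.6414 wool × 0.6061 = 0.38875254 timber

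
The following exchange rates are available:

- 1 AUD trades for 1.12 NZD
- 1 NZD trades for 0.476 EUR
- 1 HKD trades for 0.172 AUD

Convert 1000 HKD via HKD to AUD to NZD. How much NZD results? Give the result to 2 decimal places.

1000 HKD × 0.172 = 172 AUD
172 AUD × 1.12 = 192.64 NZD

192.64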